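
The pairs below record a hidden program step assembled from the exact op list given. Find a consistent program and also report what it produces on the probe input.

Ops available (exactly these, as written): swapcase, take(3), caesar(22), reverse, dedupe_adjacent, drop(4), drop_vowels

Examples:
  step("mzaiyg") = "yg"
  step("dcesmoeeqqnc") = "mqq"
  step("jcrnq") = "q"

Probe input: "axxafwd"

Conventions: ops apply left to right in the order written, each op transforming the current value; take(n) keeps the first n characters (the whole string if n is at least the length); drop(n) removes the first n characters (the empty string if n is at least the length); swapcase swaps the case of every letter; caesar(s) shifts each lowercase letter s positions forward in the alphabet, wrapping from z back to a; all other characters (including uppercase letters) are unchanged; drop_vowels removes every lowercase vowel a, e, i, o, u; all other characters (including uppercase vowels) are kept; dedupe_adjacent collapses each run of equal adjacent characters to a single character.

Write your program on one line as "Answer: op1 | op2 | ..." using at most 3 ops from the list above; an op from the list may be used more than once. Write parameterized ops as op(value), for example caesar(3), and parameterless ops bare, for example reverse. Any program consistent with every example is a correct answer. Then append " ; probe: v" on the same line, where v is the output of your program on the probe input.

drop(4) | drop_vowels | take(3) ; probe: "fwd"

Check, running the answer program on each example:
  "mzaiyg" -> "yg" -> "yg" -> "yg"
  "dcesmoeeqqnc" -> "moeeqqnc" -> "mqqnc" -> "mqq"
  "jcrnq" -> "q" -> "q" -> "q"
  probe: "axxafwd" -> "fwd" -> "fwd" -> "fwd"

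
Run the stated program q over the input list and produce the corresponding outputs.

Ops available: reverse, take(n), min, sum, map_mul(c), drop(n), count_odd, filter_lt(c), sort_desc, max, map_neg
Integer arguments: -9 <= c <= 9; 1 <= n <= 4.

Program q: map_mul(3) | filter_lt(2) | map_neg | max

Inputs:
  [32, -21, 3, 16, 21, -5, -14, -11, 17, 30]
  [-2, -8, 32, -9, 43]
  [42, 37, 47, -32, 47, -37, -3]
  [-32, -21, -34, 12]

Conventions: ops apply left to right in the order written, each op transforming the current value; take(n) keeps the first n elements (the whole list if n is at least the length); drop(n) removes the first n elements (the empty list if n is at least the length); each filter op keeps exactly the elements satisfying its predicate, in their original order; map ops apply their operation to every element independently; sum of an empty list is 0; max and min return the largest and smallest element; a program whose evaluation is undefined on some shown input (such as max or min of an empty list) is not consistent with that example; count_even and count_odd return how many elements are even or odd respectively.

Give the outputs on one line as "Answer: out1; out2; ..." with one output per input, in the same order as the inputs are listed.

Execution, op by op:
  [32, -21, 3, 16, 21, -5, -14, -11, 17, 30] -> [96, -63, 9, 48, 63, -15, -42, -33, 51, 90] -> [-63, -15, -42, -33] -> [63, 15, 42, 33] -> 63
  [-2, -8, 32, -9, 43] -> [-6, -24, 96, -27, 129] -> [-6, -24, -27] -> [6, 24, 27] -> 27
  [42, 37, 47, -32, 47, -37, -3] -> [126, 111, 141, -96, 141, -111, -9] -> [-96, -111, -9] -> [96, 111, 9] -> 111
  [-32, -21, -34, 12] -> [-96, -63, -102, 36] -> [-96, -63, -102] -> [96, 63, 102] -> 102

63; 27; 111; 102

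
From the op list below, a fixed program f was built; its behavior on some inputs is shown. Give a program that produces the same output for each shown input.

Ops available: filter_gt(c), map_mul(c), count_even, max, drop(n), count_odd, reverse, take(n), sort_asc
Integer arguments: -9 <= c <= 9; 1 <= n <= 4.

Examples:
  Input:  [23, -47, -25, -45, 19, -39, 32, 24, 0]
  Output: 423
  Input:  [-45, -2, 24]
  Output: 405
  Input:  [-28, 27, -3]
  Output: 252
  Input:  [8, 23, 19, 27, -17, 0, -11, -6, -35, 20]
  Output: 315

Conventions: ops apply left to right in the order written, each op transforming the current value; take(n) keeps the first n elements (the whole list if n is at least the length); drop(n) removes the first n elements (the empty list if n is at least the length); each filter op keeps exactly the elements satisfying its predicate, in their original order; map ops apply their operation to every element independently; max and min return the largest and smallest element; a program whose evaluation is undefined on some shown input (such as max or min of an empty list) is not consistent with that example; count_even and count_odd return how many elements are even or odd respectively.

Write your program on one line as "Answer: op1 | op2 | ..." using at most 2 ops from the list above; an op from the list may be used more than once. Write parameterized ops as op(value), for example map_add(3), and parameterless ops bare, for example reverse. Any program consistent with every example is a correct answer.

map_mul(-9) | max

Check, running the answer program on each example:
  [23, -47, -25, -45, 19, -39, 32, 24, 0] -> [-207, 423, 225, 405, -171, 351, -288, -216, 0] -> 423
  [-45, -2, 24] -> [405, 18, -216] -> 405
  [-28, 27, -3] -> [252, -243, 27] -> 252
  [8, 23, 19, 27, -17, 0, -11, -6, -35, 20] -> [-72, -207, -171, -243, 153, 0, 99, 54, 315, -180] -> 315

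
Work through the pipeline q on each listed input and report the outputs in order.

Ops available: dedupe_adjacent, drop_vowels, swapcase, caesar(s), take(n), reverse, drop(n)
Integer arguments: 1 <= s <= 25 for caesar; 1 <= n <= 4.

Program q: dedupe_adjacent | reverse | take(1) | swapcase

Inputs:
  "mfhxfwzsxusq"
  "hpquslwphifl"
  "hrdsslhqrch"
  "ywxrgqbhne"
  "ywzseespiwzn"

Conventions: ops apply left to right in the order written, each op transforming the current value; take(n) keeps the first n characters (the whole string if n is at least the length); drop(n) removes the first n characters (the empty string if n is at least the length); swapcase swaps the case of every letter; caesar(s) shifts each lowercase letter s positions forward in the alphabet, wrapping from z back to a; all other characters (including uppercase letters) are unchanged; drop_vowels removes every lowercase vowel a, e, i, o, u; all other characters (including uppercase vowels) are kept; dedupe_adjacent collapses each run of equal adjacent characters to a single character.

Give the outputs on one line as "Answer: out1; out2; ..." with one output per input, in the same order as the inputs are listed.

Execution, op by op:
  "mfhxfwzsxusq" -> "mfhxfwzsxusq" -> "qsuxszwfxhfm" -> "q" -> "Q"
  "hpquslwphifl" -> "hpquslwphifl" -> "lfihpwlsuqph" -> "l" -> "L"
  "hrdsslhqrch" -> "hrdslhqrch" -> "hcrqhlsdrh" -> "h" -> "H"
  "ywxrgqbhne" -> "ywxrgqbhne" -> "enhbqgrxwy" -> "e" -> "E"
  "ywzseespiwzn" -> "ywzsespiwzn" -> "nzwipseszwy" -> "n" -> "N"

"Q"; "L"; "H"; "E"; "N"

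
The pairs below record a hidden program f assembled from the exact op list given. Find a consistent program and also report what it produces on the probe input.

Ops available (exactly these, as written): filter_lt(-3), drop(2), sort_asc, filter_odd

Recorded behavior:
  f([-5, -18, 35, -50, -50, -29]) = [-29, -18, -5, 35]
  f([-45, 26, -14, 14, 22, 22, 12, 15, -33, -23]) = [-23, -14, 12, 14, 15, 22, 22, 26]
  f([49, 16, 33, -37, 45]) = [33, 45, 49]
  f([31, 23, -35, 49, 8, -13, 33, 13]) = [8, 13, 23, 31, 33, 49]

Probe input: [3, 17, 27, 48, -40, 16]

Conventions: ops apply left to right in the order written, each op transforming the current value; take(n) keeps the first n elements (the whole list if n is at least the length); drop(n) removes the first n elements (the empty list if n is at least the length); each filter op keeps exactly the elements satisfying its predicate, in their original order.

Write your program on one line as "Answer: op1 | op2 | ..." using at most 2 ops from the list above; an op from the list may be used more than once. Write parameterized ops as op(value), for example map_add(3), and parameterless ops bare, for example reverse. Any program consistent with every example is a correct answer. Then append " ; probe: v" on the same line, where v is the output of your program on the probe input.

sort_asc | drop(2) ; probe: [16, 17, 27, 48]

Check, running the answer program on each example:
  [-5, -18, 35, -50, -50, -29] -> [-50, -50, -29, -18, -5, 35] -> [-29, -18, -5, 35]
  [-45, 26, -14, 14, 22, 22, 12, 15, -33, -23] -> [-45, -33, -23, -14, 12, 14, 15, 22, 22, 26] -> [-23, -14, 12, 14, 15, 22, 22, 26]
  [49, 16, 33, -37, 45] -> [-37, 16, 33, 45, 49] -> [33, 45, 49]
  [31, 23, -35, 49, 8, -13, 33, 13] -> [-35, -13, 8, 13, 23, 31, 33, 49] -> [8, 13, 23, 31, 33, 49]
  probe: [3, 17, 27, 48, -40, 16] -> [-40, 3, 16, 17, 27, 48] -> [16, 17, 27, 48]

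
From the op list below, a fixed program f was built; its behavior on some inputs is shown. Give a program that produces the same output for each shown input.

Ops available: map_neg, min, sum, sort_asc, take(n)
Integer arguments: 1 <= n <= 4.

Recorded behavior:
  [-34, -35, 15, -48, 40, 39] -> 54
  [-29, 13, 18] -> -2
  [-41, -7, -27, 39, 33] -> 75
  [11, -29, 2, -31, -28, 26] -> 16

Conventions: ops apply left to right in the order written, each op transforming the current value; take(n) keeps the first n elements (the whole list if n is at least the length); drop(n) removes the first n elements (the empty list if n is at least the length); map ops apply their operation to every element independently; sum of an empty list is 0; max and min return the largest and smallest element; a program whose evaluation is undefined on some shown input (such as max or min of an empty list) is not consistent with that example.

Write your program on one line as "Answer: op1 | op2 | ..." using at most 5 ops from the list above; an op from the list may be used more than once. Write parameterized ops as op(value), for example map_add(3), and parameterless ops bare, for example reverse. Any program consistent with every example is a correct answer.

take(3) | map_neg | sort_asc | sum

Check, running the answer program on each example:
  [-34, -35, 15, -48, 40, 39] -> [-34, -35, 15] -> [34, 35, -15] -> [-15, 34, 35] -> 54
  [-29, 13, 18] -> [-29, 13, 18] -> [29, -13, -18] -> [-18, -13, 29] -> -2
  [-41, -7, -27, 39, 33] -> [-41, -7, -27] -> [41, 7, 27] -> [7, 27, 41] -> 75
  [11, -29, 2, -31, -28, 26] -> [11, -29, 2] -> [-11, 29, -2] -> [-11, -2, 29] -> 16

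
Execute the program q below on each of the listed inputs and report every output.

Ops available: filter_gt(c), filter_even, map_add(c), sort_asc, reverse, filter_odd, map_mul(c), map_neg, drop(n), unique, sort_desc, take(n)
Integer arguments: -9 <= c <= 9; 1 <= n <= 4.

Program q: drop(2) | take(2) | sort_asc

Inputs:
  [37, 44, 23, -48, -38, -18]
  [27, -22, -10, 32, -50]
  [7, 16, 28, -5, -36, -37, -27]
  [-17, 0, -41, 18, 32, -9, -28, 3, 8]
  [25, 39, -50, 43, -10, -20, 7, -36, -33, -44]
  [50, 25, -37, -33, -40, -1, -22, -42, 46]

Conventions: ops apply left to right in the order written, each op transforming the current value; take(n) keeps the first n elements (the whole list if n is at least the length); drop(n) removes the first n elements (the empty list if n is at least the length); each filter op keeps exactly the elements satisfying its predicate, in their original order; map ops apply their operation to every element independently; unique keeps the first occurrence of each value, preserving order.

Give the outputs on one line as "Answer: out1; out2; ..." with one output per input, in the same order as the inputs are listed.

Execution, op by op:
  [37, 44, 23, -48, -38, -18] -> [23, -48, -38, -18] -> [23, -48] -> [-48, 23]
  [27, -22, -10, 32, -50] -> [-10, 32, -50] -> [-10, 32] -> [-10, 32]
  [7, 16, 28, -5, -36, -37, -27] -> [28, -5, -36, -37, -27] -> [28, -5] -> [-5, 28]
  [-17, 0, -41, 18, 32, -9, -28, 3, 8] -> [-41, 18, 32, -9, -28, 3, 8] -> [-41, 18] -> [-41, 18]
  [25, 39, -50, 43, -10, -20, 7, -36, -33, -44] -> [-50, 43, -10, -20, 7, -36, -33, -44] -> [-50, 43] -> [-50, 43]
  [50, 25, -37, -33, -40, -1, -22, -42, 46] -> [-37, -33, -40, -1, -22, -42, 46] -> [-37, -33] -> [-37, -33]

[-48, 23]; [-10, 32]; [-5, 28]; [-41, 18]; [-50, 43]; [-37, -33]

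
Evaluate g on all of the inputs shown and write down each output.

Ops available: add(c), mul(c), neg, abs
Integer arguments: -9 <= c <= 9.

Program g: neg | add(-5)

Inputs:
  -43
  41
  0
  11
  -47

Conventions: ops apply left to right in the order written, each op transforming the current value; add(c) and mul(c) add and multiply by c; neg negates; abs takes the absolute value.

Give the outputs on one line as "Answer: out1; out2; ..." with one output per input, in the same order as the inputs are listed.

Execution, op by op:
  -43 -> 43 -> 38
  41 -> -41 -> -46
  0 -> 0 -> -5
  11 -> -11 -> -16
  -47 -> 47 -> 42

38; -46; -5; -16; 42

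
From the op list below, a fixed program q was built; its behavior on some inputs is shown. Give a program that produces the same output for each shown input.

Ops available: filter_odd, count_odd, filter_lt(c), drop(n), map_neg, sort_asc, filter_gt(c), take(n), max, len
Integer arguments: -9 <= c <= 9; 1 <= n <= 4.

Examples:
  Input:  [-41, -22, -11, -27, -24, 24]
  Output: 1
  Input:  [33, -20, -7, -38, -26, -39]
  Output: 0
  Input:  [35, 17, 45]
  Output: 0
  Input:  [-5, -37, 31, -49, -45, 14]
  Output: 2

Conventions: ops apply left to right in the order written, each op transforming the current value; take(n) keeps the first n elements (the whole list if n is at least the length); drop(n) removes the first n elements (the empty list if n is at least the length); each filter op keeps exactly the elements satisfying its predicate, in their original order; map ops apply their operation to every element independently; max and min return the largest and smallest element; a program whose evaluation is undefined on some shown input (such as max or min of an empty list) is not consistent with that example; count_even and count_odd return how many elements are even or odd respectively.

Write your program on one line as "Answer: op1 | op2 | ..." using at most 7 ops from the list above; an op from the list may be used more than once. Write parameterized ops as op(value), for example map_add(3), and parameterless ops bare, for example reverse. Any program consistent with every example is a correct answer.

take(4) | take(2) | map_neg | filter_gt(-2) | sort_asc | count_odd

Check, running the answer program on each example:
  [-41, -22, -11, -27, -24, 24] -> [-41, -22, -11, -27] -> [-41, -22] -> [41, 22] -> [41, 22] -> [22, 41] -> 1
  [33, -20, -7, -38, -26, -39] -> [33, -20, -7, -38] -> [33, -20] -> [-33, 20] -> [20] -> [20] -> 0
  [35, 17, 45] -> [35, 17, 45] -> [35, 17] -> [-35, -17] -> [] -> [] -> 0
  [-5, -37, 31, -49, -45, 14] -> [-5, -37, 31, -49] -> [-5, -37] -> [5, 37] -> [5, 37] -> [5, 37] -> 2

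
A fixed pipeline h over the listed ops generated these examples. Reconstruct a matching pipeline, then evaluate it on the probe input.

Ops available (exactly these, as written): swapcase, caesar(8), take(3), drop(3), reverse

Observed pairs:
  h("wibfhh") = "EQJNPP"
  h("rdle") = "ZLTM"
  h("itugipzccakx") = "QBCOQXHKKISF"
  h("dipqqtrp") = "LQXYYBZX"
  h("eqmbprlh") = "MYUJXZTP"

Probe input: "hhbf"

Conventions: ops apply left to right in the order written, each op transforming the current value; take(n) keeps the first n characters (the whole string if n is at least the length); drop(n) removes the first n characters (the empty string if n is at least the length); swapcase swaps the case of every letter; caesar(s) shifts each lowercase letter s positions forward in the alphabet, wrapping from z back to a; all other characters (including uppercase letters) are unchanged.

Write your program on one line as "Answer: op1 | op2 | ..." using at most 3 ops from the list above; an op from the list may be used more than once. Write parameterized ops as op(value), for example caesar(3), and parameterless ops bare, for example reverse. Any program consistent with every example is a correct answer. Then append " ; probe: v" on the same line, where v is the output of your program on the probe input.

caesar(8) | swapcase ; probe: "PPJN"

Check, running the answer program on each example:
  "wibfhh" -> "eqjnpp" -> "EQJNPP"
  "rdle" -> "zltm" -> "ZLTM"
  "itugipzccakx" -> "qbcoqxhkkisf" -> "QBCOQXHKKISF"
  "dipqqtrp" -> "lqxyybzx" -> "LQXYYBZX"
  "eqmbprlh" -> "myujxztp" -> "MYUJXZTP"
  probe: "hhbf" -> "ppjn" -> "PPJN"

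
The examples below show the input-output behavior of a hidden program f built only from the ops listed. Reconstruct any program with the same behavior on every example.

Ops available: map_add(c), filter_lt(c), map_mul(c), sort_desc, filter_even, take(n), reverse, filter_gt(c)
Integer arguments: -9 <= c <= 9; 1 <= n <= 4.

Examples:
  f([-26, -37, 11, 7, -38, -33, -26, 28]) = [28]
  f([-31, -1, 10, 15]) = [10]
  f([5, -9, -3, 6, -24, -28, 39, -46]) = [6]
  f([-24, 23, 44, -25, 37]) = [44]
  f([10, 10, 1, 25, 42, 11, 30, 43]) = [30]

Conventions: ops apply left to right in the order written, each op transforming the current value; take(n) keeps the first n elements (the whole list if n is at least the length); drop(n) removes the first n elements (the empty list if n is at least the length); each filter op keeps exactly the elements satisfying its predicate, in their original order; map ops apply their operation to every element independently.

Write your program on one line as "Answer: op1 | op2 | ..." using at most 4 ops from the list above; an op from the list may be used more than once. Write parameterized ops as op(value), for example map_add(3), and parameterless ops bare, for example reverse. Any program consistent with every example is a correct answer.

filter_gt(4) | reverse | filter_even | take(1)

Check, running the answer program on each example:
  [-26, -37, 11, 7, -38, -33, -26, 28] -> [11, 7, 28] -> [28, 7, 11] -> [28] -> [28]
  [-31, -1, 10, 15] -> [10, 15] -> [15, 10] -> [10] -> [10]
  [5, -9, -3, 6, -24, -28, 39, -46] -> [5, 6, 39] -> [39, 6, 5] -> [6] -> [6]
  [-24, 23, 44, -25, 37] -> [23, 44, 37] -> [37, 44, 23] -> [44] -> [44]
  [10, 10, 1, 25, 42, 11, 30, 43] -> [10, 10, 25, 42, 11, 30, 43] -> [43, 30, 11, 42, 25, 10, 10] -> [30, 42, 10, 10] -> [30]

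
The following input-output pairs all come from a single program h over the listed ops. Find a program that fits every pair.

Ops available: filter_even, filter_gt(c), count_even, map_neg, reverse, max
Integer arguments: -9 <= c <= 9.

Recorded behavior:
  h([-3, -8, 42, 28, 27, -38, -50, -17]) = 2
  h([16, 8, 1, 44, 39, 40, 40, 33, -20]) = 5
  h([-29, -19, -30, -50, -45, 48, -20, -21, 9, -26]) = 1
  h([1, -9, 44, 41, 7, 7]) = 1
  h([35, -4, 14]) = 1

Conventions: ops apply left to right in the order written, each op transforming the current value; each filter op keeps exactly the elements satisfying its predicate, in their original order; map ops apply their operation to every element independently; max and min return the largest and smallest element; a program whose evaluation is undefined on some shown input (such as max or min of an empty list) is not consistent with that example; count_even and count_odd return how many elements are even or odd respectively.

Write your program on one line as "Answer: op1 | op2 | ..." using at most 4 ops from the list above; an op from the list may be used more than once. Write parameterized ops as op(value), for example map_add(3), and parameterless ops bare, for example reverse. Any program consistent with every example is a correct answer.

filter_gt(4) | filter_even | reverse | count_even

Check, running the answer program on each example:
  [-3, -8, 42, 28, 27, -38, -50, -17] -> [42, 28, 27] -> [42, 28] -> [28, 42] -> 2
  [16, 8, 1, 44, 39, 40, 40, 33, -20] -> [16, 8, 44, 39, 40, 40, 33] -> [16, 8, 44, 40, 40] -> [40, 40, 44, 8, 16] -> 5
  [-29, -19, -30, -50, -45, 48, -20, -21, 9, -26] -> [48, 9] -> [48] -> [48] -> 1
  [1, -9, 44, 41, 7, 7] -> [44, 41, 7, 7] -> [44] -> [44] -> 1
  [35, -4, 14] -> [35, 14] -> [14] -> [14] -> 1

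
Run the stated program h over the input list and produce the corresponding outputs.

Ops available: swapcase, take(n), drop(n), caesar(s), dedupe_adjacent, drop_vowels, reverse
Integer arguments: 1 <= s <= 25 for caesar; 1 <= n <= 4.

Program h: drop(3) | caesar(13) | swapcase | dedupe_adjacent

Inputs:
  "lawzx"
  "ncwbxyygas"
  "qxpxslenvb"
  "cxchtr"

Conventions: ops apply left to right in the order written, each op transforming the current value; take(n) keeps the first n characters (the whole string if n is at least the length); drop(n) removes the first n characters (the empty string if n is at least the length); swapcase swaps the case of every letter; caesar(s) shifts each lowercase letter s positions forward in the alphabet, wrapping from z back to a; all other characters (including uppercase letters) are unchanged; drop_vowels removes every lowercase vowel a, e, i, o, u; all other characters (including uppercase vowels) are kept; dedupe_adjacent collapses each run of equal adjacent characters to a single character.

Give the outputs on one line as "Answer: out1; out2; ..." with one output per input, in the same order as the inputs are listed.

Execution, op by op:
  "lawzx" -> "zx" -> "mk" -> "MK" -> "MK"
  "ncwbxyygas" -> "bxyygas" -> "oklltnf" -> "OKLLTNF" -> "OKLTNF"
  "qxpxslenvb" -> "xslenvb" -> "kfyraio" -> "KFYRAIO" -> "KFYRAIO"
  "cxchtr" -> "htr" -> "uge" -> "UGE" -> "UGE"

"MK"; "OKLTNF"; "KFYRAIO"; "UGE"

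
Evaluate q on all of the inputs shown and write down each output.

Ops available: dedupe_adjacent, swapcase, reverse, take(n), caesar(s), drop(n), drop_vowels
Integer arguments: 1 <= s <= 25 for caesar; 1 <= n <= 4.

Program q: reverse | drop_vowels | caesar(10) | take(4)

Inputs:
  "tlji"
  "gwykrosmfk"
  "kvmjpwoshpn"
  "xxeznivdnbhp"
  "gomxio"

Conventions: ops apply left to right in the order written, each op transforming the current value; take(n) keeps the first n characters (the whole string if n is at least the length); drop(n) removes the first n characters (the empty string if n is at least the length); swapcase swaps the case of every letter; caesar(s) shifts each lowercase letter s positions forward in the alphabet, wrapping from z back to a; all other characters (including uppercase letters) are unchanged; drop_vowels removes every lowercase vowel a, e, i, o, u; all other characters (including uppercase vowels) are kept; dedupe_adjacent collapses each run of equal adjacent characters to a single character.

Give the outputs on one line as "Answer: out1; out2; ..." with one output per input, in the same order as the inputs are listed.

"tvd"; "upwc"; "xzrc"; "zrlx"; "hwq"

Execution, op by op:
  "tlji" -> "ijlt" -> "jlt" -> "tvd" -> "tvd"
  "gwykrosmfk" -> "kfmsorkywg" -> "kfmsrkywg" -> "upwcbuigq" -> "upwc"
  "kvmjpwoshpn" -> "nphsowpjmvk" -> "nphswpjmvk" -> "xzrcgztwfu" -> "xzrc"
  "xxeznivdnbhp" -> "phbndvinzexx" -> "phbndvnzxx" -> "zrlxnfxjhh" -> "zrlx"
  "gomxio" -> "oixmog" -> "xmg" -> "hwq" -> "hwq"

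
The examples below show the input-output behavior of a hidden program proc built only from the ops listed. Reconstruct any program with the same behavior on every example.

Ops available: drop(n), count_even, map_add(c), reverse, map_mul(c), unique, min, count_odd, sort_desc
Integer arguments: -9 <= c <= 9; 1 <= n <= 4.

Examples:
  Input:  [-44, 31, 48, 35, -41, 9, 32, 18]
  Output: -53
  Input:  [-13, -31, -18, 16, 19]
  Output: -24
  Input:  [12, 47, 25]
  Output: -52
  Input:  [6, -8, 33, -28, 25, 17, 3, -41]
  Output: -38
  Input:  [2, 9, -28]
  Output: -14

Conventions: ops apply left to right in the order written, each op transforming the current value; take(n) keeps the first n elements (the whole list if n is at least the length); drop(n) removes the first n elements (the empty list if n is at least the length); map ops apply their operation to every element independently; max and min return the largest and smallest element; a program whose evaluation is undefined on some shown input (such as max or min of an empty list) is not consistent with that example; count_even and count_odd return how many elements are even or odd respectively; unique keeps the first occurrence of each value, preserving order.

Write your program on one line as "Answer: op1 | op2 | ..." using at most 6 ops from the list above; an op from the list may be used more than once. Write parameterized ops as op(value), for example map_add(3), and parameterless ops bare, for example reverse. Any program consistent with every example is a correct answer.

map_add(4) | map_mul(-1) | map_add(-1) | reverse | min

Check, running the answer program on each example:
  [-44, 31, 48, 35, -41, 9, 32, 18] -> [-40, 35, 52, 39, -37, 13, 36, 22] -> [40, -35, -52, -39, 37, -13, -36, -22] -> [39, -36, -53, -40, 36, -14, -37, -23] -> [-23, -37, -14, 36, -40, -53, -36, 39] -> -53
  [-13, -31, -18, 16, 19] -> [-9, -27, -14, 20, 23] -> [9, 27, 14, -20, -23] -> [8, 26, 13, -21, -24] -> [-24, -21, 13, 26, 8] -> -24
  [12, 47, 25] -> [16, 51, 29] -> [-16, -51, -29] -> [-17, -52, -30] -> [-30, -52, -17] -> -52
  [6, -8, 33, -28, 25, 17, 3, -41] -> [10, -4, 37, -24, 29, 21, 7, -37] -> [-10, 4, -37, 24, -29, -21, -7, 37] -> [-11, 3, -38, 23, -30, -22, -8, 36] -> [36, -8, -22, -30, 23, -38, 3, -11] -> -38
  [2, 9, -28] -> [6, 13, -24] -> [-6, -13, 24] -> [-7, -14, 23] -> [23, -14, -7] -> -14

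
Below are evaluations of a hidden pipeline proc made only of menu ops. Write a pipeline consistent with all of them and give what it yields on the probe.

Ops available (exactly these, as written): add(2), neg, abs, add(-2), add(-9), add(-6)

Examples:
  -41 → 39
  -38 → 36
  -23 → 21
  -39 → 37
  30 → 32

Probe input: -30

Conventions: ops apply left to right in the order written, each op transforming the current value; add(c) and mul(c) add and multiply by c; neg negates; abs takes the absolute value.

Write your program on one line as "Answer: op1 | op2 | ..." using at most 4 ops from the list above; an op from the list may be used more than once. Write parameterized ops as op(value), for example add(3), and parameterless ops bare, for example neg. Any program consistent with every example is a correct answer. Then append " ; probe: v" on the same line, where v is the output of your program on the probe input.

add(2) | neg | abs ; probe: 28

Check, running the answer program on each example:
  -41 -> -39 -> 39 -> 39
  -38 -> -36 -> 36 -> 36
  -23 -> -21 -> 21 -> 21
  -39 -> -37 -> 37 -> 37
  30 -> 32 -> -32 -> 32
  probe: -30 -> -28 -> 28 -> 28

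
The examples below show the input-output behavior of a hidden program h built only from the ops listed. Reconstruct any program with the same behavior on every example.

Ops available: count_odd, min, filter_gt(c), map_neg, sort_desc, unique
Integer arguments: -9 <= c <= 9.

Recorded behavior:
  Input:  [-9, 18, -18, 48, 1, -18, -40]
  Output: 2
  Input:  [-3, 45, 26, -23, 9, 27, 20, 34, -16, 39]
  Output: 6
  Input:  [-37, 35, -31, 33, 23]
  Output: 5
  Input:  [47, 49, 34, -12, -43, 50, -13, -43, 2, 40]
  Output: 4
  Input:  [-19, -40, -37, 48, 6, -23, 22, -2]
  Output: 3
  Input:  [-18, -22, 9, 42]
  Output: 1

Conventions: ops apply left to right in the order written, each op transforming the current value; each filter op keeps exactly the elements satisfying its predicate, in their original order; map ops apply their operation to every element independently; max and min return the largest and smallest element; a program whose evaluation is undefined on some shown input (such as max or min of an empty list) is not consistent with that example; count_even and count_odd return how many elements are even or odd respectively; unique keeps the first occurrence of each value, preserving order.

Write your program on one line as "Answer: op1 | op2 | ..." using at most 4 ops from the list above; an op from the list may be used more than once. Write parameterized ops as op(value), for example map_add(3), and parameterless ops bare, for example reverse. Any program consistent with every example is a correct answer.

map_neg | unique | sort_desc | count_odd

Check, running the answer program on each example:
  [-9, 18, -18, 48, 1, -18, -40] -> [9, -18, 18, -48, -1, 18, 40] -> [9, -18, 18, -48, -1, 40] -> [40, 18, 9, -1, -18, -48] -> 2
  [-3, 45, 26, -23, 9, 27, 20, 34, -16, 39] -> [3, -45, -26, 23, -9, -27, -20, -34, 16, -39] -> [3, -45, -26, 23, -9, -27, -20, -34, 16, -39] -> [23, 16, 3, -9, -20, -26, -27, -34, -39, -45] -> 6
  [-37, 35, -31, 33, 23] -> [37, -35, 31, -33, -23] -> [37, -35, 31, -33, -23] -> [37, 31, -23, -33, -35] -> 5
  [47, 49, 34, -12, -43, 50, -13, -43, 2, 40] -> [-47, -49, -34, 12, 43, -50, 13, 43, -2, -40] -> [-47, -49, -34, 12, 43, -50, 13, -2, -40] -> [43, 13, 12, -2, -34, -40, -47, -49, -50] -> 4
  [-19, -40, -37, 48, 6, -23, 22, -2] -> [19, 40, 37, -48, -6, 23, -22, 2] -> [19, 40, 37, -48, -6, 23, -22, 2] -> [40, 37, 23, 19, 2, -6, -22, -48] -> 3
  [-18, -22, 9, 42] -> [18, 22, -9, -42] -> [18, 22, -9, -42] -> [22, 18, -9, -42] -> 1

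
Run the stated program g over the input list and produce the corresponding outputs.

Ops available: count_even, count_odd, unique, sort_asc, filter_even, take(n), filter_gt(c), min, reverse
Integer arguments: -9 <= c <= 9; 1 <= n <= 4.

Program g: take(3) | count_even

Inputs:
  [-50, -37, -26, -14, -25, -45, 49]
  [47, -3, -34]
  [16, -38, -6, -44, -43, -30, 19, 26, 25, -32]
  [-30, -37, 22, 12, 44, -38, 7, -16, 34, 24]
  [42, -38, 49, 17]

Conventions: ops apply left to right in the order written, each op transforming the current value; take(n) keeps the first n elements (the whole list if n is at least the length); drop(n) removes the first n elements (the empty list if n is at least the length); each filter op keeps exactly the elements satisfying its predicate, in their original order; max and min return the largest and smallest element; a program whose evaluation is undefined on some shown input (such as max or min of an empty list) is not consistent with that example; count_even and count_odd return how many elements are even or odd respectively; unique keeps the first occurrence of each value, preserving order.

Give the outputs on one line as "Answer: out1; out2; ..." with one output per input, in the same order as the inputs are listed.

2; 1; 3; 2; 2

Execution, op by op:
  [-50, -37, -26, -14, -25, -45, 49] -> [-50, -37, -26] -> 2
  [47, -3, -34] -> [47, -3, -34] -> 1
  [16, -38, -6, -44, -43, -30, 19, 26, 25, -32] -> [16, -38, -6] -> 3
  [-30, -37, 22, 12, 44, -38, 7, -16, 34, 24] -> [-30, -37, 22] -> 2
  [42, -38, 49, 17] -> [42, -38, 49] -> 2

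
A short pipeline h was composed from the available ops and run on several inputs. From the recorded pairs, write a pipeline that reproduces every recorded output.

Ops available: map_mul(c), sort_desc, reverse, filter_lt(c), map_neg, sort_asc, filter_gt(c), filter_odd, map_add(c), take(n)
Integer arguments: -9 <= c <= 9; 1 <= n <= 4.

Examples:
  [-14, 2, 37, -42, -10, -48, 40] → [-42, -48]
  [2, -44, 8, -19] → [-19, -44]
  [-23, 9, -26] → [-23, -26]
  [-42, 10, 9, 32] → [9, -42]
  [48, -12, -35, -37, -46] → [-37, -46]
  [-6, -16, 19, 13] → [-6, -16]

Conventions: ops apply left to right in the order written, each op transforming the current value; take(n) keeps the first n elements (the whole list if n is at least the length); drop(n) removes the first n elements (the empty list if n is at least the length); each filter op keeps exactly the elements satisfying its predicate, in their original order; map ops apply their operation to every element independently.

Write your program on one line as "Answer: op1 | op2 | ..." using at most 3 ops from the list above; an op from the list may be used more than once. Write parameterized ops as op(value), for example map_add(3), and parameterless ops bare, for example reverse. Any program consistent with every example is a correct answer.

sort_asc | take(2) | sort_desc

Check, running the answer program on each example:
  [-14, 2, 37, -42, -10, -48, 40] -> [-48, -42, -14, -10, 2, 37, 40] -> [-48, -42] -> [-42, -48]
  [2, -44, 8, -19] -> [-44, -19, 2, 8] -> [-44, -19] -> [-19, -44]
  [-23, 9, -26] -> [-26, -23, 9] -> [-26, -23] -> [-23, -26]
  [-42, 10, 9, 32] -> [-42, 9, 10, 32] -> [-42, 9] -> [9, -42]
  [48, -12, -35, -37, -46] -> [-46, -37, -35, -12, 48] -> [-46, -37] -> [-37, -46]
  [-6, -16, 19, 13] -> [-16, -6, 13, 19] -> [-16, -6] -> [-6, -16]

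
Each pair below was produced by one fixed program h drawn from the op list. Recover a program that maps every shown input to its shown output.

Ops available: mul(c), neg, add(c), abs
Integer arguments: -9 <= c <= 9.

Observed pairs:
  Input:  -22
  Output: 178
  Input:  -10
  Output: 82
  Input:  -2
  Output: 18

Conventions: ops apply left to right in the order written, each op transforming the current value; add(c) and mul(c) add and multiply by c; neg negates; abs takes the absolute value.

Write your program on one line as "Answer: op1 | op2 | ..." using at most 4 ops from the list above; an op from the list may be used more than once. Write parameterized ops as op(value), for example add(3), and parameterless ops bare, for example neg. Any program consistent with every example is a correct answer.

abs | mul(8) | add(2)

Check, running the answer program on each example:
  -22 -> 22 -> 176 -> 178
  -10 -> 10 -> 80 -> 82
  -2 -> 2 -> 16 -> 18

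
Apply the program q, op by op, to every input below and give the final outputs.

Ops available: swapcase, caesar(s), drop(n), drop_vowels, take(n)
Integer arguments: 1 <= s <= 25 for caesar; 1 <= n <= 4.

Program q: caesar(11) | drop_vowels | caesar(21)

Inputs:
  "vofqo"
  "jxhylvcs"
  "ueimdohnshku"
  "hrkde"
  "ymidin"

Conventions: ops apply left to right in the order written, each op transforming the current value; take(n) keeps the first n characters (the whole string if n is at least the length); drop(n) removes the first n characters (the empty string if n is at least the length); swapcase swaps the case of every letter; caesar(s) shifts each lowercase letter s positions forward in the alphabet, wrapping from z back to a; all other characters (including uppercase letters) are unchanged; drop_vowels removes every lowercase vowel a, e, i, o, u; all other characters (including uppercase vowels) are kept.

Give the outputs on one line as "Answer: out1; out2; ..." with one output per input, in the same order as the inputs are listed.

"bulwu"; "nerbiy"; "akosuntynqa"; "nxqk"; "esoot"

Execution, op by op:
  "vofqo" -> "gzqbz" -> "gzqbz" -> "bulwu"
  "jxhylvcs" -> "uisjwgnd" -> "sjwgnd" -> "nerbiy"
  "ueimdohnshku" -> "fptxozsydsvf" -> "fptxzsydsvf" -> "akosuntynqa"
  "hrkde" -> "scvop" -> "scvp" -> "nxqk"
  "ymidin" -> "jxtoty" -> "jxtty" -> "esoot"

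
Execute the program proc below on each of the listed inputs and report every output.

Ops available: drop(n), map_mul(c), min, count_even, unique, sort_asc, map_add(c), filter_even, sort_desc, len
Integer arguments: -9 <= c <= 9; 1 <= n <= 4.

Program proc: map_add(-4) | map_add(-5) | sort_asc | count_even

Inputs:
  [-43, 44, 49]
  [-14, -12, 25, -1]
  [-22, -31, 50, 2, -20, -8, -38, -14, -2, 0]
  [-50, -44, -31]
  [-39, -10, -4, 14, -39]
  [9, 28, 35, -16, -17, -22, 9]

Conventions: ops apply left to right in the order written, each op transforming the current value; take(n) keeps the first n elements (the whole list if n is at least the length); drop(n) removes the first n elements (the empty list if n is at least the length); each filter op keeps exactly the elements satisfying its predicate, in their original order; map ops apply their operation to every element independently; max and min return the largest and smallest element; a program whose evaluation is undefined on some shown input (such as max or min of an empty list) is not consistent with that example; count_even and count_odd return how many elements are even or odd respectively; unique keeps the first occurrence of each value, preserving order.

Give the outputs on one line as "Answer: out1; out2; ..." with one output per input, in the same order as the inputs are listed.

Execution, op by op:
  [-43, 44, 49] -> [-47, 40, 45] -> [-52, 35, 40] -> [-52, 35, 40] -> 2
  [-14, -12, 25, -1] -> [-18, -16, 21, -5] -> [-23, -21, 16, -10] -> [-23, -21, -10, 16] -> 2
  [-22, -31, 50, 2, -20, -8, -38, -14, -2, 0] -> [-26, -35, 46, -2, -24, -12, -42, -18, -6, -4] -> [-31, -40, 41, -7, -29, -17, -47, -23, -11, -9] -> [-47, -40, -31, -29, -23, -17, -11, -9, -7, 41] -> 1
  [-50, -44, -31] -> [-54, -48, -35] -> [-59, -53, -40] -> [-59, -53, -40] -> 1
  [-39, -10, -4, 14, -39] -> [-43, -14, -8, 10, -43] -> [-48, -19, -13, 5, -48] -> [-48, -48, -19, -13, 5] -> 2
  [9, 28, 35, -16, -17, -22, 9] -> [5, 24, 31, -20, -21, -26, 5] -> [0, 19, 26, -25, -26, -31, 0] -> [-31, -26, -25, 0, 0, 19, 26] -> 4

2; 2; 1; 1; 2; 4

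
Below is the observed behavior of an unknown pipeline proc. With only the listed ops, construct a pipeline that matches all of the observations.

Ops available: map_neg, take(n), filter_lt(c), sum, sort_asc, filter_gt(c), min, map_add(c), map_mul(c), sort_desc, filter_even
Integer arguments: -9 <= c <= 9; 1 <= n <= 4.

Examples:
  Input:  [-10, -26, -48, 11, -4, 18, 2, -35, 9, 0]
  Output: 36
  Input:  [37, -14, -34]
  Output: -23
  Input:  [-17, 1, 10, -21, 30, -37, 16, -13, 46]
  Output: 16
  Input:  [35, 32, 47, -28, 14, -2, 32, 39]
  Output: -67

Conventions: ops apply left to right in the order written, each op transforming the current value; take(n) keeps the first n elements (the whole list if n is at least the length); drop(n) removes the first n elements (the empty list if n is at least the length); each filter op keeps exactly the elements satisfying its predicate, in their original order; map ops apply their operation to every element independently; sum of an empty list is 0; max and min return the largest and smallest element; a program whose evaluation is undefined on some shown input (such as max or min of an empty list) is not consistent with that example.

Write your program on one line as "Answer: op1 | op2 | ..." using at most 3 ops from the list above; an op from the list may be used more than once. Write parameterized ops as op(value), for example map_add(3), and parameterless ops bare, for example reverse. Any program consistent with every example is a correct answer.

map_neg | take(2) | sum

Check, running the answer program on each example:
  [-10, -26, -48, 11, -4, 18, 2, -35, 9, 0] -> [10, 26, 48, -11, 4, -18, -2, 35, -9, 0] -> [10, 26] -> 36
  [37, -14, -34] -> [-37, 14, 34] -> [-37, 14] -> -23
  [-17, 1, 10, -21, 30, -37, 16, -13, 46] -> [17, -1, -10, 21, -30, 37, -16, 13, -46] -> [17, -1] -> 16
  [35, 32, 47, -28, 14, -2, 32, 39] -> [-35, -32, -47, 28, -14, 2, -32, -39] -> [-35, -32] -> -67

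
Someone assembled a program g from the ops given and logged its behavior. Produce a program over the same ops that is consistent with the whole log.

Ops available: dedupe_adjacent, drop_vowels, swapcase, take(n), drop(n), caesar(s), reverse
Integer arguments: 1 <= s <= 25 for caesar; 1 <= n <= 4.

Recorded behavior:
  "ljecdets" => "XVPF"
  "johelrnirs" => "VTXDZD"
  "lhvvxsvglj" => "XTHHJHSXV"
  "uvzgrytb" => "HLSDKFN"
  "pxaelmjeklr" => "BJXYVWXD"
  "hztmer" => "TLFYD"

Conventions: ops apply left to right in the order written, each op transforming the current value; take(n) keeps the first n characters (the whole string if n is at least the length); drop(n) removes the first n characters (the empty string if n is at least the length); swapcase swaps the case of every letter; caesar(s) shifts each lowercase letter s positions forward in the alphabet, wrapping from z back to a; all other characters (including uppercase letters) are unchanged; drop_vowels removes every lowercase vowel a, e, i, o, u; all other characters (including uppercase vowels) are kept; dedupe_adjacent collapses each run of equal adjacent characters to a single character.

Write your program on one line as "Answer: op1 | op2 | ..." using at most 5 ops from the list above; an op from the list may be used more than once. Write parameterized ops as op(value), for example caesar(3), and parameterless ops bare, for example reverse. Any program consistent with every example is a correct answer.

drop_vowels | caesar(12) | drop_vowels | swapcase

Check, running the answer program on each example:
  "ljecdets" -> "ljcdts" -> "xvopfe" -> "xvpf" -> "XVPF"
  "johelrnirs" -> "jhlrnrs" -> "vtxdzde" -> "vtxdzd" -> "VTXDZD"
  "lhvvxsvglj" -> "lhvvxsvglj" -> "xthhjehsxv" -> "xthhjhsxv" -> "XTHHJHSXV"
  "uvzgrytb" -> "vzgrytb" -> "hlsdkfn" -> "hlsdkfn" -> "HLSDKFN"
  "pxaelmjeklr" -> "pxlmjklr" -> "bjxyvwxd" -> "bjxyvwxd" -> "BJXYVWXD"
  "hztmer" -> "hztmr" -> "tlfyd" -> "tlfyd" -> "TLFYD"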